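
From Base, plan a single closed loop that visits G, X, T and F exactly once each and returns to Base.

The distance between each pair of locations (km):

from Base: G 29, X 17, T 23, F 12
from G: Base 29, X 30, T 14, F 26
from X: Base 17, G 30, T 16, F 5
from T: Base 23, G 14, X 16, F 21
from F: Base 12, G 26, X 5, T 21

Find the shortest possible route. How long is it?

Shortest round trip = 76 km.

With 4 stops there are 4!/2 = 12 distinct round trips (a route and its reverse cost the same).
Base-G-X-T-F-Base: 29+30+16+21+12 = 108
Base-G-X-F-T-Base: 29+30+5+21+23 = 108
Base-G-T-X-F-Base: 29+14+16+5+12 = 76
Base-G-T-F-X-Base: 29+14+21+5+17 = 86
Base-G-F-X-T-Base: 29+26+5+16+23 = 99
Base-G-F-T-X-Base: 29+26+21+16+17 = 109
Base-X-G-T-F-Base: 17+30+14+21+12 = 94
Base-X-G-F-T-Base: 17+30+26+21+23 = 117
Base-X-T-G-F-Base: 17+16+14+26+12 = 85
Base-X-F-G-T-Base: 17+5+26+14+23 = 85
Base-T-G-X-F-Base: 23+14+30+5+12 = 84
Base-T-X-G-F-Base: 23+16+30+26+12 = 107
The minimum is 76.
One optimal route: Base → G → T → X → F → Base (or its reverse).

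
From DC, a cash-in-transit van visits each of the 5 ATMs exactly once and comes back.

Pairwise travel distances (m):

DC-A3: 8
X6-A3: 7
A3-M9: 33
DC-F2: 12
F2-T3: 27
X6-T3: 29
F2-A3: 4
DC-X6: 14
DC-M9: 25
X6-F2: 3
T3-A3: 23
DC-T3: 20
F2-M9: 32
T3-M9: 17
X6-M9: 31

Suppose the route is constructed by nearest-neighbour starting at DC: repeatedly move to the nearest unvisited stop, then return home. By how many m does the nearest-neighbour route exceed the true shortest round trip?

From DC: A3=8, F2=12, X6=14, T3=20, M9=25 → choose A3 (8).
From A3: F2=4, X6=7, T3=23, M9=33 → choose F2 (4).
From F2: X6=3, T3=27, M9=32 → choose X6 (3).
From X6: T3=29, M9=31 → choose T3 (29).
From T3: M9=17 → choose M9 (17).
NN route DC → A3 → F2 → X6 → T3 → M9 → DC costs 86.
Optimal: DC → T3 → M9 → X6 → F2 → A3 → DC costs 83 (by enumerating all 60 distinct tours).
Excess = 86 − 83 = 3.

3 m longer than the optimal tour.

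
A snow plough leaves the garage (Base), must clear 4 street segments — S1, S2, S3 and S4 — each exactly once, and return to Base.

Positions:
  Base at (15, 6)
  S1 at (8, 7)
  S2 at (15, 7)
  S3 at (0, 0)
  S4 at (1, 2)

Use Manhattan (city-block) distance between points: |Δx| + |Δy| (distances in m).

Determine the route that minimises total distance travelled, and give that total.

There are 12 distinct closed tours to check (reversals are equivalent).
Base-S1-S2-S3-S4-Base: 8+7+22+3+18 = 58
Base-S1-S2-S4-S3-Base: 8+7+19+3+21 = 58
Base-S1-S3-S2-S4-Base: 8+15+22+19+18 = 82
Base-S1-S3-S4-S2-Base: 8+15+3+19+1 = 46
Base-S1-S4-S2-S3-Base: 8+12+19+22+21 = 82
Base-S1-S4-S3-S2-Base: 8+12+3+22+1 = 46
Base-S2-S1-S3-S4-Base: 1+7+15+3+18 = 44
Base-S2-S1-S4-S3-Base: 1+7+12+3+21 = 44
Base-S2-S3-S1-S4-Base: 1+22+15+12+18 = 68
Base-S2-S4-S1-S3-Base: 1+19+12+15+21 = 68
Base-S3-S1-S2-S4-Base: 21+15+7+19+18 = 80
Base-S3-S2-S1-S4-Base: 21+22+7+12+18 = 80
The minimum is 44.
One optimal route: Base → S2 → S1 → S3 → S4 → Base (or its reverse).

44 m — the shortest possible round trip.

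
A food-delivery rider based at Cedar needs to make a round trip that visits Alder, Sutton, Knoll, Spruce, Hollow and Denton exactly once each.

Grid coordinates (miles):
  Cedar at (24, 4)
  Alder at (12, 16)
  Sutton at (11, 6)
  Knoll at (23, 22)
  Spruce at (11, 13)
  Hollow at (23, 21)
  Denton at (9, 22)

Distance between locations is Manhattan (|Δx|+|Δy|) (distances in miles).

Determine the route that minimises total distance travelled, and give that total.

Shortest round trip = 68 miles.

There are 360 distinct closed tours to check (reversals are equivalent).
Cedar-Alder-Sutton-Knoll-Spruce-Hollow-Denton-Cedar: 24+11+28+21+20+15+33 = 152
Cedar-Alder-Sutton-Knoll-Spruce-Denton-Hollow-Cedar: 24+11+28+21+11+15+18 = 128
Cedar-Alder-Sutton-Knoll-Hollow-Spruce-Denton-Cedar: 24+11+28+1+20+11+33 = 128
Cedar-Alder-Sutton-Knoll-Hollow-Denton-Spruce-Cedar: 24+11+28+1+15+11+22 = 112
Cedar-Alder-Sutton-Knoll-Denton-Spruce-Hollow-Cedar: 24+11+28+14+11+20+18 = 126
Cedar-Alder-Sutton-Knoll-Denton-Hollow-Spruce-Cedar: 24+11+28+14+15+20+22 = 134
Cedar-Alder-Sutton-Spruce-Knoll-Hollow-Denton-Cedar: 24+11+7+21+1+15+33 = 112
Cedar-Alder-Sutton-Spruce-Knoll-Denton-Hollow-Cedar: 24+11+7+21+14+15+18 = 110
… (352 more)
Cedar-Sutton-Spruce-Alder-Denton-Knoll-Hollow-Cedar: 15+7+4+9+14+1+18 = 68  ← best
The minimum is 68.
One optimal route: Cedar → Sutton → Spruce → Alder → Denton → Knoll → Hollow → Cedar (or its reverse).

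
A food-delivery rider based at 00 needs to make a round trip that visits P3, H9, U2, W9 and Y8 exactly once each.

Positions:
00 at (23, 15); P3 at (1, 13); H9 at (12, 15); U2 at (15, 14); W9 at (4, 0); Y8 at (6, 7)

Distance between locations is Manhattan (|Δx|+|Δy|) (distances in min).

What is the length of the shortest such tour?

Shortest round trip = 74 min.

With 5 stops there are 5!/2 = 60 distinct round trips (a route and its reverse cost the same).
00-P3-H9-U2-W9-Y8-00: 24+13+4+25+9+25 = 100
00-P3-H9-U2-Y8-W9-00: 24+13+4+16+9+34 = 100
00-P3-H9-W9-U2-Y8-00: 24+13+23+25+16+25 = 126
00-P3-H9-W9-Y8-U2-00: 24+13+23+9+16+9 = 94
00-P3-H9-Y8-U2-W9-00: 24+13+14+16+25+34 = 126
00-P3-H9-Y8-W9-U2-00: 24+13+14+9+25+9 = 94
00-P3-U2-H9-W9-Y8-00: 24+15+4+23+9+25 = 100
00-P3-U2-H9-Y8-W9-00: 24+15+4+14+9+34 = 100
00-P3-U2-W9-H9-Y8-00: 24+15+25+23+14+25 = 126
00-P3-U2-W9-Y8-H9-00: 24+15+25+9+14+11 = 98
00-P3-U2-Y8-H9-W9-00: 24+15+16+14+23+34 = 126
00-P3-U2-Y8-W9-H9-00: 24+15+16+9+23+11 = 98
00-P3-W9-H9-U2-Y8-00: 24+16+23+4+16+25 = 108
00-P3-W9-H9-Y8-U2-00: 24+16+23+14+16+9 = 102
… (46 more)
00-H9-P3-W9-Y8-U2-00: 11+13+16+9+16+9 = 74  ← best
The minimum is 74.
One optimal route: 00 → H9 → P3 → W9 → Y8 → U2 → 00 (or its reverse).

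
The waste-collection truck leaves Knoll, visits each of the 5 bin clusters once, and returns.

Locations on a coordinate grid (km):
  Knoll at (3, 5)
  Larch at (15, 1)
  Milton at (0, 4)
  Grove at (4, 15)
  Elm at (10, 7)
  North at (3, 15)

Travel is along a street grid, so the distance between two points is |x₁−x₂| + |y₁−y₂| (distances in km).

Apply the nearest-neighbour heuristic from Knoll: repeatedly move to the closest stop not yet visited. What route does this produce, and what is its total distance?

From Knoll: distances to unvisited — Milton=4, Elm=9, North=10, Grove=11, Larch=16. Nearest is Milton (4).
From Milton: distances to unvisited — Elm=13, North=14, Grove=15, Larch=18. Nearest is Elm (13).
From Elm: distances to unvisited — Larch=11, Grove=14, North=15. Nearest is Larch (11).
From Larch: distances to unvisited — Grove=25, North=26. Nearest is Grove (25).
From Grove: distances to unvisited — North=1. Nearest is North (1).
Return North→Knoll: 10.
Total = 4 + 13 + 11 + 25 + 1 + 10 = 64.

64 km along Knoll → Milton → Elm → Larch → Grove → North → Knoll.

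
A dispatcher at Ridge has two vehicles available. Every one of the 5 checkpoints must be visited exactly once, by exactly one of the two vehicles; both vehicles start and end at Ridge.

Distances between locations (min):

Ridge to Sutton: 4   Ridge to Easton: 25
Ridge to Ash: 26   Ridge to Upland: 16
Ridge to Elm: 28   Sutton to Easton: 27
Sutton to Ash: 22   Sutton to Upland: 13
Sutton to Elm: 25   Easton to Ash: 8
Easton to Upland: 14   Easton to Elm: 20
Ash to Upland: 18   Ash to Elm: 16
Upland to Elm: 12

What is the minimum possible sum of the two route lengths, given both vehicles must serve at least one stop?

Minimum combined distance: 85 min.

Check every non-empty split of the stops between the two vehicles; for each half take its own optimal tour:
  {Sutton} + {Easton, Ash, Upland, Elm}: 8 + 77 = 85
  {Easton} + {Sutton, Ash, Upland, Elm}: 50 + 70 = 120
  {Sutton, Easton} + {Ash, Upland, Elm}: 56 + 70 = 126
  {Ash} + {Sutton, Easton, Upland, Elm}: 52 + 74 = 126
  {Sutton, Ash} + {Easton, Upland, Elm}: 52 + 73 = 125
  {Easton, Ash} + {Sutton, Upland, Elm}: 59 + 57 = 116
  … (15 splits in total)
Best: vehicle 1 Ridge → Sutton → Ridge = 8; vehicle 2 Ridge → Easton → Ash → Elm → Upland → Ridge = 77; combined 85.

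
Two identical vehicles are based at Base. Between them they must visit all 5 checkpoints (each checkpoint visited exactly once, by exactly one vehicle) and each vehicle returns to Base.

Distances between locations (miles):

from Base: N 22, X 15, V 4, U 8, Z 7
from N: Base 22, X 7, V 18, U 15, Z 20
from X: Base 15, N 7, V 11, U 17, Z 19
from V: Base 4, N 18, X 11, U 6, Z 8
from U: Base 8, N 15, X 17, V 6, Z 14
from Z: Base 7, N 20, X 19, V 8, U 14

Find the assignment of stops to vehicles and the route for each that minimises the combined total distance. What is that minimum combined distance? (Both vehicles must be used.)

59 miles — the smallest possible combined total.

Check every non-empty split of the stops between the two vehicles; for each half take its own optimal tour:
  {N} + {X, V, U, Z}: 44 + 51 = 95
  {X} + {N, V, U, Z}: 30 + 52 = 82
  {N, X} + {V, U, Z}: 44 + 29 = 73
  {V} + {N, X, U, Z}: 8 + 56 = 64
  {N, V} + {X, U, Z}: 44 + 51 = 95
  {X, V} + {N, U, Z}: 30 + 50 = 80
  … (15 splits in total)
  {N, X, V, U} + {Z}: 45 + 14 = 59  ← best
Best: vehicle 1 Base → V → X → N → U → Base = 45; vehicle 2 Base → Z → Base = 14; combined 59.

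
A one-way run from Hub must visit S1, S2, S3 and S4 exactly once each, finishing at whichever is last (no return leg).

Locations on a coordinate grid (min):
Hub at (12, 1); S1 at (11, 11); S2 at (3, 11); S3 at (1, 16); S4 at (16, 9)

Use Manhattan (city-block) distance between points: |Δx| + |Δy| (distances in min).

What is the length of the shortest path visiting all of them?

34 min — the minimum one-way total.

There are 4! = 24 possible orderings.
Hub→S1→S2→S3→S4: 11+8+7+22 = 48
Hub→S1→S2→S4→S3: 11+8+15+22 = 56
Hub→S1→S3→S2→S4: 11+15+7+15 = 48
Hub→S1→S3→S4→S2: 11+15+22+15 = 63
Hub→S1→S4→S2→S3: 11+7+15+7 = 40
Hub→S1→S4→S3→S2: 11+7+22+7 = 47
Hub→S2→S1→S3→S4: 19+8+15+22 = 64
Hub→S2→S1→S4→S3: 19+8+7+22 = 56
Hub→S2→S3→S1→S4: 19+7+15+7 = 48
Hub→S2→S3→S4→S1: 19+7+22+7 = 55
Hub→S2→S4→S1→S3: 19+15+7+15 = 56
Hub→S2→S4→S3→S1: 19+15+22+15 = 71
Hub→S3→S1→S2→S4: 26+15+8+15 = 64
Hub→S3→S1→S4→S2: 26+15+7+15 = 63
… (10 more)
Hub→S4→S1→S2→S3: 12+7+8+7 = 34  ← best
The minimum is 34.
One shortest path: Hub → S4 → S1 → S2 → S3.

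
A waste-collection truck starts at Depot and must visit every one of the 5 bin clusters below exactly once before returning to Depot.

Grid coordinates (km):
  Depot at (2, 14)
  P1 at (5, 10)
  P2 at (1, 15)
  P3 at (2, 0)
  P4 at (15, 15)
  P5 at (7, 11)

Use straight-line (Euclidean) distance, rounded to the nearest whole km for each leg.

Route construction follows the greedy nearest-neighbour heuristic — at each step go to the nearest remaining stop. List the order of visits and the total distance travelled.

At Depot the remaining stops are P2 1, P1 5, P5 6, P4 13, P3 14; go to P2.
At P2 the remaining stops are P1 6, P5 7, P4 14, P3 15; go to P1.
At P1 the remaining stops are P5 2, P3 10, P4 11; go to P5.
At P5 the remaining stops are P4 9, P3 12; go to P4.
At P4 the remaining stops are P3 20; go to P3.
Return P3→Depot: 14.
Total = 1 + 6 + 2 + 9 + 20 + 14 = 52.

52 km along Depot → P2 → P1 → P5 → P4 → P3 → Depot.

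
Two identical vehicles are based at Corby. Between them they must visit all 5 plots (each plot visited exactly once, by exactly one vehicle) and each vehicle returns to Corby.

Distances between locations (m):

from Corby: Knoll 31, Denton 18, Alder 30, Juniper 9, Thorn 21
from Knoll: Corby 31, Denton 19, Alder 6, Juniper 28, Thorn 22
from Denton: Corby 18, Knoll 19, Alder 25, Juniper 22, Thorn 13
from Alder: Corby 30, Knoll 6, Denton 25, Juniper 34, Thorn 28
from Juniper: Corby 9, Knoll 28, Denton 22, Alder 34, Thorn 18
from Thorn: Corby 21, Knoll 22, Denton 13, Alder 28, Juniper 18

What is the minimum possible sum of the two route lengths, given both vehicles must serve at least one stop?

Minimum combined distance: 107 m.

There are 2^4 − 1 = 15 ways to divide the 5 stops into two non-empty groups. For each, the best each vehicle can do is its own shortest tour through its group:
  {Knoll} + {Denton, Alder, Juniper, Thorn}: 62 + 95 = 157
  {Denton} + {Knoll, Alder, Juniper, Thorn}: 36 + 85 = 121
  {Knoll, Denton} + {Alder, Juniper, Thorn}: 68 + 85 = 153
  {Alder} + {Knoll, Denton, Juniper, Thorn}: 60 + 86 = 146
  {Knoll, Alder} + {Denton, Juniper, Thorn}: 67 + 58 = 125
  {Denton, Alder} + {Knoll, Juniper, Thorn}: 73 + 80 = 153
  … (15 splits in total)
  {Juniper} + {Knoll, Denton, Alder, Thorn}: 18 + 89 = 107  ← best
Best: vehicle 1 Corby → Juniper → Corby = 18; vehicle 2 Corby → Denton → Thorn → Knoll → Alder → Corby = 89; combined 107.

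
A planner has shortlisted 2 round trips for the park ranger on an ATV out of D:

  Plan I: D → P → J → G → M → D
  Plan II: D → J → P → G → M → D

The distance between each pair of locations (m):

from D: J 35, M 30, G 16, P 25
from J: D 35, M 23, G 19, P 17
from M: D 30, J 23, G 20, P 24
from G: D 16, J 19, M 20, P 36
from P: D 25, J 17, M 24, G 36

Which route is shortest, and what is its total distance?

Shortest is Plan I, total 111 m.

Plan I: 25 + 17 + 19 + 20 + 30 = 111
Plan II: 35 + 17 + 36 + 20 + 30 = 138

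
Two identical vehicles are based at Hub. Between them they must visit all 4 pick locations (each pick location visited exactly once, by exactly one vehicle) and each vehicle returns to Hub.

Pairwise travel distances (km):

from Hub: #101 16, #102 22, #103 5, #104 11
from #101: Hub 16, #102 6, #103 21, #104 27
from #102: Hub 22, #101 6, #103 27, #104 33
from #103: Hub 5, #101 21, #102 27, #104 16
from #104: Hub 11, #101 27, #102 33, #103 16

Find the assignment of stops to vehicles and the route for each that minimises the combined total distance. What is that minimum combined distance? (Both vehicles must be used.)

76 km — the smallest possible combined total.

Try each way of splitting the stops between the two vehicles (each non-empty) and, for each split, find the best tour for each vehicle:
  {#101} + {#102, #103, #104}: 32 + 76 = 108
  {#102} + {#101, #103, #104}: 44 + 64 = 108
  {#101, #102} + {#103, #104}: 44 + 32 = 76
  {#103} + {#101, #102, #104}: 10 + 66 = 76
  {#101, #103} + {#102, #104}: 42 + 66 = 108
  {#102, #103} + {#101, #104}: 54 + 54 = 108
  … (7 splits in total)
Best: vehicle 1 Hub → #101 → #102 → Hub = 44; vehicle 2 Hub → #103 → #104 → Hub = 32; combined 76.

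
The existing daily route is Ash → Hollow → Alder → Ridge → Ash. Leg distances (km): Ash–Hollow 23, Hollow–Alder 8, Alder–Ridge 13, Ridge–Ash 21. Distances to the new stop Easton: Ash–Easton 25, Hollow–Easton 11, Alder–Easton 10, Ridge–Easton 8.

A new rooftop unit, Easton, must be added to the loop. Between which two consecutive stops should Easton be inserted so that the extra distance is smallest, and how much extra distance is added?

Insertion cost between consecutive stops i–j is d(i,Easton) + d(Easton,j) − d(i,j):
  between Ash and Hollow: 25 + 11 − 23 = 13
  between Hollow and Alder: 11 + 10 − 8 = 13
  between Alder and Ridge: 10 + 8 − 13 = 5
  between Ridge and Ash: 8 + 25 − 21 = 12
Cheapest insertion is between Alder and Ridge, adding 5.
New total = 65 + 5 = 70.

Adding 5 km by placing Easton on the Alder–Ridge leg.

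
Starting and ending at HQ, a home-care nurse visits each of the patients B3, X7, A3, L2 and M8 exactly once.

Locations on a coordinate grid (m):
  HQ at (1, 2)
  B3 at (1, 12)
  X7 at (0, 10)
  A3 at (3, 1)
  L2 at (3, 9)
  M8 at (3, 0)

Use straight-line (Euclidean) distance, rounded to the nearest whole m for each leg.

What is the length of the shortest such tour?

With 5 stops there are 5!/2 = 60 distinct round trips (a route and its reverse cost the same).
HQ - B3 - X7 - A3 - L2 - M8 - HQ: 10+2+9+8+9+3 = 41
HQ - B3 - X7 - A3 - M8 - L2 - HQ: 10+2+9+1+9+7 = 38
HQ - B3 - X7 - L2 - A3 - M8 - HQ: 10+2+3+8+1+3 = 27
HQ - B3 - X7 - L2 - M8 - A3 - HQ: 10+2+3+9+1+2 = 27
HQ - B3 - X7 - M8 - A3 - L2 - HQ: 10+2+10+1+8+7 = 38
HQ - B3 - X7 - M8 - L2 - A3 - HQ: 10+2+10+9+8+2 = 41
HQ - B3 - A3 - X7 - L2 - M8 - HQ: 10+11+9+3+9+3 = 45
HQ - B3 - A3 - X7 - M8 - L2 - HQ: 10+11+9+10+9+7 = 56
HQ - B3 - A3 - L2 - X7 - M8 - HQ: 10+11+8+3+10+3 = 45
HQ - B3 - A3 - L2 - M8 - X7 - HQ: 10+11+8+9+10+8 = 56
HQ - B3 - A3 - M8 - X7 - L2 - HQ: 10+11+1+10+3+7 = 42
HQ - B3 - A3 - M8 - L2 - X7 - HQ: 10+11+1+9+3+8 = 42
HQ - B3 - L2 - X7 - A3 - M8 - HQ: 10+4+3+9+1+3 = 30
HQ - B3 - L2 - X7 - M8 - A3 - HQ: 10+4+3+10+1+2 = 30
… (46 more)
HQ - X7 - B3 - L2 - A3 - M8 - HQ: 8+2+4+8+1+3 = 26  ← best
The minimum is 26.
One optimal route: HQ → X7 → B3 → L2 → A3 → M8 → HQ (or its reverse).

Shortest round trip = 26 m.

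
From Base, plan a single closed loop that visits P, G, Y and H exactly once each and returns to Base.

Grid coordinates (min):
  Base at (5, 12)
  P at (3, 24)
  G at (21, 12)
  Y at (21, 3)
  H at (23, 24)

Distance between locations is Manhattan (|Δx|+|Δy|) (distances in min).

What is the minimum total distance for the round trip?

Shortest round trip = 82 min.

There are 12 distinct closed tours to check (reversals are equivalent).
Base - P - G - Y - H - Base: 14+30+9+23+30 = 106
Base - P - G - H - Y - Base: 14+30+14+23+25 = 106
Base - P - Y - G - H - Base: 14+39+9+14+30 = 106
Base - P - Y - H - G - Base: 14+39+23+14+16 = 106
Base - P - H - G - Y - Base: 14+20+14+9+25 = 82
Base - P - H - Y - G - Base: 14+20+23+9+16 = 82
Base - G - P - Y - H - Base: 16+30+39+23+30 = 138
Base - G - P - H - Y - Base: 16+30+20+23+25 = 114
Base - G - Y - P - H - Base: 16+9+39+20+30 = 114
Base - G - H - P - Y - Base: 16+14+20+39+25 = 114
Base - Y - P - G - H - Base: 25+39+30+14+30 = 138
Base - Y - G - P - H - Base: 25+9+30+20+30 = 114
The minimum is 82.
One optimal route: Base → P → H → G → Y → Base (or its reverse).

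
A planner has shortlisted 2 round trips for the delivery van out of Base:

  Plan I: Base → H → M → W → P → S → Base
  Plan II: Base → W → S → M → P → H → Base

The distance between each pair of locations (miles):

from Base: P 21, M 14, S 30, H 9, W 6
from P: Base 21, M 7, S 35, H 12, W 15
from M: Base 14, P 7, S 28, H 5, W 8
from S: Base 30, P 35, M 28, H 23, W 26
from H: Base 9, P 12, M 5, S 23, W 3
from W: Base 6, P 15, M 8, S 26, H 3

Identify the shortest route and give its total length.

Shortest is Plan II, total 88 miles.

Plan I: 9 + 5 + 8 + 15 + 35 + 30 = 102
Plan II: 6 + 26 + 28 + 7 + 12 + 9 = 88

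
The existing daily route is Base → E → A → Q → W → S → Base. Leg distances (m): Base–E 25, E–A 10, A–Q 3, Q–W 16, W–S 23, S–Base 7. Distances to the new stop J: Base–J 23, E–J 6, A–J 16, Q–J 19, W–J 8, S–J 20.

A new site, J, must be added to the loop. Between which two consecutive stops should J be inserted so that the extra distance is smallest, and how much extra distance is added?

+4 m — insert J between Base and E.

Insertion cost between consecutive stops i–j is d(i,J) + d(J,j) − d(i,j):
  between Base and E: 23 + 6 − 25 = 4
  between E and A: 6 + 16 − 10 = 12
  between A and Q: 16 + 19 − 3 = 32
  between Q and W: 19 + 8 − 16 = 11
  between W and S: 8 + 20 − 23 = 5
  between S and Base: 20 + 23 − 7 = 36
Cheapest insertion is between Base and E, adding 4.
New total = 84 + 4 = 88.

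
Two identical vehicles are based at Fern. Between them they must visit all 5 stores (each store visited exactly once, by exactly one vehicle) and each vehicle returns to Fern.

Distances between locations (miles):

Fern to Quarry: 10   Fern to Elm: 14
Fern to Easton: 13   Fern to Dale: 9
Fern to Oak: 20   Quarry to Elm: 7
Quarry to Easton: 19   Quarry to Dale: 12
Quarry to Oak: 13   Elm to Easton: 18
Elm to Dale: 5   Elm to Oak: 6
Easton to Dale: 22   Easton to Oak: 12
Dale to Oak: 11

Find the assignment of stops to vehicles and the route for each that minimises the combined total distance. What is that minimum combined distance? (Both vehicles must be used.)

Try each way of splitting the stops between the two vehicles (each non-empty) and, for each split, find the best tour for each vehicle:
  {Quarry} + {Elm, Easton, Dale, Oak}: 20 + 45 = 65
  {Elm} + {Quarry, Easton, Dale, Oak}: 28 + 58 = 86
  {Quarry, Elm} + {Easton, Dale, Oak}: 31 + 45 = 76
  {Easton} + {Quarry, Elm, Dale, Oak}: 26 + 43 = 69
  {Quarry, Easton} + {Elm, Dale, Oak}: 42 + 40 = 82
  {Elm, Easton} + {Quarry, Dale, Oak}: 45 + 43 = 88
  … (15 splits in total)
Best: vehicle 1 Fern → Quarry → Fern = 20; vehicle 2 Fern → Easton → Oak → Elm → Dale → Fern = 45; combined 65.

Minimum combined distance: 65 miles.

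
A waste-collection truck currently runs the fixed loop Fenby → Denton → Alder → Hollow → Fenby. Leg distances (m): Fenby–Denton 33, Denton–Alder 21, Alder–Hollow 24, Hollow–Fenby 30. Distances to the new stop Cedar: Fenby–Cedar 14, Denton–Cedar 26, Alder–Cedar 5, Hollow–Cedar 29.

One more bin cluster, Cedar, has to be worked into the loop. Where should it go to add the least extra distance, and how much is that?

Adding 7 m by placing Cedar on the Fenby–Denton leg.

Insertion cost between consecutive stops i–j is d(i,Cedar) + d(Cedar,j) − d(i,j):
  between Fenby and Denton: 14 + 26 − 33 = 7
  between Denton and Alder: 26 + 5 − 21 = 10
  between Alder and Hollow: 5 + 29 − 24 = 10
  between Hollow and Fenby: 29 + 14 − 30 = 13
Cheapest insertion is between Fenby and Denton, adding 7.
New total = 108 + 7 = 115.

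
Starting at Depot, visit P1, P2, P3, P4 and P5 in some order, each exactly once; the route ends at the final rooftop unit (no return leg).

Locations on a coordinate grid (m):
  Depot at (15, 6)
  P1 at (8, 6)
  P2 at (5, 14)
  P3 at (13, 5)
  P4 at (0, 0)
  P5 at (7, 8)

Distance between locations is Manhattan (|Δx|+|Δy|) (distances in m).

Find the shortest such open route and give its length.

39 m — the minimum one-way total.

There are 5! = 120 possible orderings.
Depot → P1 → P2 → P3 → P4 → P5: 7+11+17+18+15 = 68
Depot → P1 → P2 → P3 → P5 → P4: 7+11+17+9+15 = 59
Depot → P1 → P2 → P4 → P3 → P5: 7+11+19+18+9 = 64
Depot → P1 → P2 → P4 → P5 → P3: 7+11+19+15+9 = 61
Depot → P1 → P2 → P5 → P3 → P4: 7+11+8+9+18 = 53
Depot → P1 → P2 → P5 → P4 → P3: 7+11+8+15+18 = 59
Depot → P1 → P3 → P2 → P4 → P5: 7+6+17+19+15 = 64
Depot → P1 → P3 → P2 → P5 → P4: 7+6+17+8+15 = 53
Depot → P1 → P3 → P4 → P2 → P5: 7+6+18+19+8 = 58
Depot → P1 → P3 → P4 → P5 → P2: 7+6+18+15+8 = 54
Depot → P1 → P3 → P5 → P2 → P4: 7+6+9+8+19 = 49
Depot → P1 → P3 → P5 → P4 → P2: 7+6+9+15+19 = 56
Depot → P1 → P4 → P2 → P3 → P5: 7+14+19+17+9 = 66
Depot → P1 → P4 → P2 → P5 → P3: 7+14+19+8+9 = 57
… (106 more)
Depot → P3 → P1 → P5 → P2 → P4: 3+6+3+8+19 = 39  ← best
The minimum is 39.
One shortest path: Depot → P3 → P1 → P5 → P2 → P4.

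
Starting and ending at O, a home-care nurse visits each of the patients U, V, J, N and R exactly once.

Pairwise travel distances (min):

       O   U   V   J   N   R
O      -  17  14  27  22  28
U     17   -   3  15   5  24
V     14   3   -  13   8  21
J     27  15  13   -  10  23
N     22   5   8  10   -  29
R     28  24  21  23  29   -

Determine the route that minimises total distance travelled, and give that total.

O → U → V → J → N → R → O: 17+3+13+10+29+28 = 100
O → U → V → J → R → N → O: 17+3+13+23+29+22 = 107
O → U → V → N → J → R → O: 17+3+8+10+23+28 = 89
O → U → V → N → R → J → O: 17+3+8+29+23+27 = 107
O → U → V → R → J → N → O: 17+3+21+23+10+22 = 96
O → U → V → R → N → J → O: 17+3+21+29+10+27 = 107
O → U → J → V → N → R → O: 17+15+13+8+29+28 = 110
O → U → J → V → R → N → O: 17+15+13+21+29+22 = 117
O → U → J → N → V → R → O: 17+15+10+8+21+28 = 99
O → U → J → N → R → V → O: 17+15+10+29+21+14 = 106
O → U → J → R → V → N → O: 17+15+23+21+8+22 = 106
O → U → J → R → N → V → O: 17+15+23+29+8+14 = 106
O → U → N → V → J → R → O: 17+5+8+13+23+28 = 94
O → U → N → V → R → J → O: 17+5+8+21+23+27 = 101
… (46 more)
O → V → U → N → J → R → O: 14+3+5+10+23+28 = 83  ← best
The minimum is 83.
One optimal route: O → V → U → N → J → R → O (or its reverse).

Shortest round trip = 83 min.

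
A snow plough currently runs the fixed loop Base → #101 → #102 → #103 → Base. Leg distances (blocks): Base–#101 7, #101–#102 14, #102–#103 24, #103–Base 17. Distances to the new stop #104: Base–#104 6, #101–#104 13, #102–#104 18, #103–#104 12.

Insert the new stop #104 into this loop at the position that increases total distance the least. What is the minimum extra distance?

Insertion cost between consecutive stops i–j is d(i,#104) + d(#104,j) − d(i,j):
  between Base and #101: 6 + 13 − 7 = 12
  between #101 and #102: 13 + 18 − 14 = 17
  between #102 and #103: 18 + 12 − 24 = 6
  between #103 and Base: 12 + 6 − 17 = 1
Cheapest insertion is between #103 and Base, adding 1.
New total = 62 + 1 = 63.

+1 blocks — insert #104 between #103 and Base.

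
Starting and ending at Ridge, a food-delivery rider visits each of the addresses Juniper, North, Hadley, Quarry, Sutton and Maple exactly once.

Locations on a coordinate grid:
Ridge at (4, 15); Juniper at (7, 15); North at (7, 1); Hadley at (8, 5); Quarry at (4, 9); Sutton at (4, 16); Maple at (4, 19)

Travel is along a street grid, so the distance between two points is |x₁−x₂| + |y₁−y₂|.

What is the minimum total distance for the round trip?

Ridge - Juniper - North - Hadley - Quarry - Sutton - Maple - Ridge: 3+14+5+8+7+3+4 = 44
Ridge - Juniper - North - Hadley - Quarry - Maple - Sutton - Ridge: 3+14+5+8+10+3+1 = 44
Ridge - Juniper - North - Hadley - Sutton - Quarry - Maple - Ridge: 3+14+5+15+7+10+4 = 58
Ridge - Juniper - North - Hadley - Sutton - Maple - Quarry - Ridge: 3+14+5+15+3+10+6 = 56
Ridge - Juniper - North - Hadley - Maple - Quarry - Sutton - Ridge: 3+14+5+18+10+7+1 = 58
Ridge - Juniper - North - Hadley - Maple - Sutton - Quarry - Ridge: 3+14+5+18+3+7+6 = 56
Ridge - Juniper - North - Quarry - Hadley - Sutton - Maple - Ridge: 3+14+11+8+15+3+4 = 58
Ridge - Juniper - North - Quarry - Hadley - Maple - Sutton - Ridge: 3+14+11+8+18+3+1 = 58
… (352 more)
The minimum is 44.
One optimal route: Ridge → Juniper → North → Hadley → Quarry → Sutton → Maple → Ridge (or its reverse).

Shortest round trip = 44.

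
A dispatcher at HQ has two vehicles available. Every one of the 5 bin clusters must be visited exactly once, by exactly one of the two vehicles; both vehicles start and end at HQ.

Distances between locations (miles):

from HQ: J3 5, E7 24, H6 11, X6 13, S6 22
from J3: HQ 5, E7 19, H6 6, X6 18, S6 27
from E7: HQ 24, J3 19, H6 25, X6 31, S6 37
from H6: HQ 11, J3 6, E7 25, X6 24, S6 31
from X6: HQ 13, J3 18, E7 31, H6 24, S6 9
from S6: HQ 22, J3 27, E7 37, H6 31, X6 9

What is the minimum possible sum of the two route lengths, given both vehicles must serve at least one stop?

Try each way of splitting the stops between the two vehicles (each non-empty) and, for each split, find the best tour for each vehicle:
  {J3} + {E7, H6, X6, S6}: 10 + 95 = 105
  {E7} + {J3, H6, X6, S6}: 48 + 64 = 112
  {J3, E7} + {H6, X6, S6}: 48 + 64 = 112
  {H6} + {J3, E7, X6, S6}: 22 + 83 = 105
  {J3, H6} + {E7, X6, S6}: 22 + 83 = 105
  {E7, H6} + {J3, X6, S6}: 60 + 54 = 114
  … (15 splits in total)
  {J3, E7, H6} + {X6, S6}: 60 + 44 = 104  ← best
Best: vehicle 1 HQ → J3 → E7 → H6 → HQ = 60; vehicle 2 HQ → X6 → S6 → HQ = 44; combined 104.

Minimum combined distance: 104 miles.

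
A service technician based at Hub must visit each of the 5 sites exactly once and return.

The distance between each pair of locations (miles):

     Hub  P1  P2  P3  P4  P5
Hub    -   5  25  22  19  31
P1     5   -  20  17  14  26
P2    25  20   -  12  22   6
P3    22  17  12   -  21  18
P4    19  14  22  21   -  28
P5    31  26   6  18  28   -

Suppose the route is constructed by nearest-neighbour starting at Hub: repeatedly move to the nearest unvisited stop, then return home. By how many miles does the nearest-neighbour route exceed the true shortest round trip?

From Hub: P1=5, P4=19, P3=22, P2=25, P5=31 → choose P1 (5).
From P1: P4=14, P3=17, P2=20, P5=26 → choose P4 (14).
From P4: P3=21, P2=22, P5=28 → choose P3 (21).
From P3: P2=12, P5=18 → choose P2 (12).
From P2: P5=6 → choose P5 (6).
NN route Hub → P1 → P4 → P3 → P2 → P5 → Hub costs 89.
Optimal: Hub → P1 → P3 → P2 → P5 → P4 → Hub costs 87 (by enumerating all 60 distinct tours).
Excess = 89 − 87 = 2.

2 miles longer than the optimal tour.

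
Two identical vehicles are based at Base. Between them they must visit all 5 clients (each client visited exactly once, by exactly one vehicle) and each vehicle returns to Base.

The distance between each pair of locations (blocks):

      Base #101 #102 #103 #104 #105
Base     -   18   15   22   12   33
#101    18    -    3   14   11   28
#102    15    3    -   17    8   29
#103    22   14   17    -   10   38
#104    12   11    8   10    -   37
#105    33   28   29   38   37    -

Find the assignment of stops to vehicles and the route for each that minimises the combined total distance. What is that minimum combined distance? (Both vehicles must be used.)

Check every non-empty split of the stops between the two vehicles; for each half take its own optimal tour:
  {#101} + {#102, #103, #104, #105}: 36 + 101 = 137
  {#102} + {#101, #103, #104, #105}: 30 + 97 = 127
  {#101, #102} + {#103, #104, #105}: 36 + 93 = 129
  {#103} + {#101, #102, #104, #105}: 44 + 84 = 128
  {#101, #103} + {#102, #104, #105}: 54 + 82 = 136
  {#102, #103} + {#101, #104, #105}: 54 + 84 = 138
  … (15 splits in total)
  {#101, #102, #103, #104} + {#105}: 54 + 66 = 120  ← best
Best: vehicle 1 Base → #102 → #101 → #103 → #104 → Base = 54; vehicle 2 Base → #105 → Base = 66; combined 120.

120 blocks — the smallest possible combined total.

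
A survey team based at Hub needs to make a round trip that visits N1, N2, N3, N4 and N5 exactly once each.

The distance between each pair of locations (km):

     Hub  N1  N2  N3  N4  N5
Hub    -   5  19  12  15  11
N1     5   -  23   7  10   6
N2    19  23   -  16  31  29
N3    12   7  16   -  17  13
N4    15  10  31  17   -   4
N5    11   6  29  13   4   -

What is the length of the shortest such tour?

Hub - N1 - N2 - N3 - N4 - N5 - Hub: 5+23+16+17+4+11 = 76
Hub - N1 - N2 - N3 - N5 - N4 - Hub: 5+23+16+13+4+15 = 76
Hub - N1 - N2 - N4 - N3 - N5 - Hub: 5+23+31+17+13+11 = 100
Hub - N1 - N2 - N4 - N5 - N3 - Hub: 5+23+31+4+13+12 = 88
Hub - N1 - N2 - N5 - N3 - N4 - Hub: 5+23+29+13+17+15 = 102
Hub - N1 - N2 - N5 - N4 - N3 - Hub: 5+23+29+4+17+12 = 90
Hub - N1 - N3 - N2 - N4 - N5 - Hub: 5+7+16+31+4+11 = 74
Hub - N1 - N3 - N2 - N5 - N4 - Hub: 5+7+16+29+4+15 = 76
Hub - N1 - N3 - N4 - N2 - N5 - Hub: 5+7+17+31+29+11 = 100
Hub - N1 - N3 - N4 - N5 - N2 - Hub: 5+7+17+4+29+19 = 81
Hub - N1 - N3 - N5 - N2 - N4 - Hub: 5+7+13+29+31+15 = 100
Hub - N1 - N3 - N5 - N4 - N2 - Hub: 5+7+13+4+31+19 = 79
Hub - N1 - N4 - N2 - N3 - N5 - Hub: 5+10+31+16+13+11 = 86
Hub - N1 - N4 - N2 - N5 - N3 - Hub: 5+10+31+29+13+12 = 100
… (46 more)
Hub - N1 - N4 - N5 - N3 - N2 - Hub: 5+10+4+13+16+19 = 67  ← best
The minimum is 67.
One optimal route: Hub → N1 → N4 → N5 → N3 → N2 → Hub (or its reverse).

Shortest round trip = 67 km.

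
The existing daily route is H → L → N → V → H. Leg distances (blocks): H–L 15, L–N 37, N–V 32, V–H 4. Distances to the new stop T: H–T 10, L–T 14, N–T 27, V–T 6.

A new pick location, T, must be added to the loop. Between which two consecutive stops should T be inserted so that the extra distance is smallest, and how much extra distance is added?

Insertion cost between consecutive stops i–j is d(i,T) + d(T,j) − d(i,j):
  between H and L: 10 + 14 − 15 = 9
  between L and N: 14 + 27 − 37 = 4
  between N and V: 27 + 6 − 32 = 1
  between V and H: 6 + 10 − 4 = 12
Cheapest insertion is between N and V, adding 1.
New total = 88 + 1 = 89.

Adding 1 blocks by placing T on the N–V leg.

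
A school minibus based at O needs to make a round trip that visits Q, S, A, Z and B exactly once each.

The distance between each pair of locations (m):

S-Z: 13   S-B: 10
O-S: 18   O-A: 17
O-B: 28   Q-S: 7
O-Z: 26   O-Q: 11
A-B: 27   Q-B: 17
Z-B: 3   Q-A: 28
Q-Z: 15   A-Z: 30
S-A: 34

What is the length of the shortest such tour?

78 m — the shortest possible round trip.

With 5 stops there are 5!/2 = 60 distinct round trips (a route and its reverse cost the same).
O-Q-S-A-Z-B-O: 11+7+34+30+3+28 = 113
O-Q-S-A-B-Z-O: 11+7+34+27+3+26 = 108
O-Q-S-Z-A-B-O: 11+7+13+30+27+28 = 116
O-Q-S-Z-B-A-O: 11+7+13+3+27+17 = 78
O-Q-S-B-A-Z-O: 11+7+10+27+30+26 = 111
O-Q-S-B-Z-A-O: 11+7+10+3+30+17 = 78
O-Q-A-S-Z-B-O: 11+28+34+13+3+28 = 117
O-Q-A-S-B-Z-O: 11+28+34+10+3+26 = 112
O-Q-A-Z-S-B-O: 11+28+30+13+10+28 = 120
O-Q-A-Z-B-S-O: 11+28+30+3+10+18 = 100
O-Q-A-B-S-Z-O: 11+28+27+10+13+26 = 115
O-Q-A-B-Z-S-O: 11+28+27+3+13+18 = 100
O-Q-Z-S-A-B-O: 11+15+13+34+27+28 = 128
O-Q-Z-S-B-A-O: 11+15+13+10+27+17 = 93
… (46 more)
The minimum is 78.
One optimal route: O → Q → S → Z → B → A → O (or its reverse).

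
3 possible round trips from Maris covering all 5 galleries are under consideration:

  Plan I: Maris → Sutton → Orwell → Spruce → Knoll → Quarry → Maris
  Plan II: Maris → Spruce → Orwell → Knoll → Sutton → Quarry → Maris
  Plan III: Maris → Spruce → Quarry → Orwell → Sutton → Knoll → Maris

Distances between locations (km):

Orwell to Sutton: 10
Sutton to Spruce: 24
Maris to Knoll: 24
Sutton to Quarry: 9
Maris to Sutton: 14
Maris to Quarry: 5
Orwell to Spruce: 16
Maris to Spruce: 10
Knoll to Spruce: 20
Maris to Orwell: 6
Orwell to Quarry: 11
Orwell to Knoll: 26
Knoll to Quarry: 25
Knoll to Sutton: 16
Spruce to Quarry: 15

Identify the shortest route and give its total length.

82 km — Plan II is the shortest.

Plan I: 14 + 10 + 16 + 20 + 25 + 5 = 90
Plan II: 10 + 16 + 26 + 16 + 9 + 5 = 82
Plan III: 10 + 15 + 11 + 10 + 16 + 24 = 86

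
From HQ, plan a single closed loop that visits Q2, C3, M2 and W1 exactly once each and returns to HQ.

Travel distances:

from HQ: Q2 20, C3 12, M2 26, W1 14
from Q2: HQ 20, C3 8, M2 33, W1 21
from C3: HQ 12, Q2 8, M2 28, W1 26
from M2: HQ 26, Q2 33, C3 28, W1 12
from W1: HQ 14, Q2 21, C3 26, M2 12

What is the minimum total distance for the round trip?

With 4 stops there are 4!/2 = 12 distinct round trips (a route and its reverse cost the same).
HQ → Q2 → C3 → M2 → W1 → HQ: 20+8+28+12+14 = 82
HQ → Q2 → C3 → W1 → M2 → HQ: 20+8+26+12+26 = 92
HQ → Q2 → M2 → C3 → W1 → HQ: 20+33+28+26+14 = 121
HQ → Q2 → M2 → W1 → C3 → HQ: 20+33+12+26+12 = 103
HQ → Q2 → W1 → C3 → M2 → HQ: 20+21+26+28+26 = 121
HQ → Q2 → W1 → M2 → C3 → HQ: 20+21+12+28+12 = 93
HQ → C3 → Q2 → M2 → W1 → HQ: 12+8+33+12+14 = 79
HQ → C3 → Q2 → W1 → M2 → HQ: 12+8+21+12+26 = 79
HQ → C3 → M2 → Q2 → W1 → HQ: 12+28+33+21+14 = 108
HQ → C3 → W1 → Q2 → M2 → HQ: 12+26+21+33+26 = 118
HQ → M2 → Q2 → C3 → W1 → HQ: 26+33+8+26+14 = 107
HQ → M2 → C3 → Q2 → W1 → HQ: 26+28+8+21+14 = 97
The minimum is 79.
One optimal route: HQ → C3 → Q2 → M2 → W1 → HQ (or its reverse).

Minimum total distance: 79.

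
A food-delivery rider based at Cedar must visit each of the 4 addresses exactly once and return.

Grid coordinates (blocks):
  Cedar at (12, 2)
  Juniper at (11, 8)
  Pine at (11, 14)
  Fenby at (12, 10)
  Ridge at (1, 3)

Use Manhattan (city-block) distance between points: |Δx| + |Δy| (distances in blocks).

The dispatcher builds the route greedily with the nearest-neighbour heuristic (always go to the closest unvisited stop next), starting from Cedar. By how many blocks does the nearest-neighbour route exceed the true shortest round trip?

2 blocks longer than the optimal tour.

From Cedar: Juniper=7, Fenby=8, Ridge=12, Pine=13 → choose Juniper (7).
From Juniper: Fenby=3, Pine=6, Ridge=15 → choose Fenby (3).
From Fenby: Pine=5, Ridge=18 → choose Pine (5).
From Pine: Ridge=21 → choose Ridge (21).
NN route Cedar → Juniper → Fenby → Pine → Ridge → Cedar costs 48.
Optimal: Cedar → Fenby → Pine → Juniper → Ridge → Cedar costs 46 (by enumerating all 12 distinct tours).
Excess = 48 − 46 = 2.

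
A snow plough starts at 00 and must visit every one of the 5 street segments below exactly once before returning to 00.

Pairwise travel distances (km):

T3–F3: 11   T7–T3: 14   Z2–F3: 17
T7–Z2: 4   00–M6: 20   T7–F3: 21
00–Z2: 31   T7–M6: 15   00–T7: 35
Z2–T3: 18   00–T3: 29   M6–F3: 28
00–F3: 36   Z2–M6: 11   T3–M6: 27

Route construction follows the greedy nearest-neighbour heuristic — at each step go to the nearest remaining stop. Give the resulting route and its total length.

From 00: distances to unvisited — M6=20, T3=29, Z2=31, T7=35, F3=36. Nearest is M6 (20).
From M6: distances to unvisited — Z2=11, T7=15, T3=27, F3=28. Nearest is Z2 (11).
From Z2: distances to unvisited — T7=4, F3=17, T3=18. Nearest is T7 (4).
From T7: distances to unvisited — T3=14, F3=21. Nearest is T3 (14).
From T3: distances to unvisited — F3=11. Nearest is F3 (11).
Return F3→00: 36.
Total = 20 + 11 + 4 + 14 + 11 + 36 = 96.

96 km along 00 → M6 → Z2 → T7 → T3 → F3 → 00.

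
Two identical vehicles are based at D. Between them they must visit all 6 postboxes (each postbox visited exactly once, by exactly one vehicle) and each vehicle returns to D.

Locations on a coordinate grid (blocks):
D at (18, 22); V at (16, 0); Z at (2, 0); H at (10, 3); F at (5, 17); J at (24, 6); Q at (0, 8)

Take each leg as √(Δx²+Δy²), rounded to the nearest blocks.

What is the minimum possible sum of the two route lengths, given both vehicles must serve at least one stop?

There are 2^5 − 1 = 31 ways to divide the 6 stops into two non-empty groups. For each, the best each vehicle can do is its own shortest tour through its group:
  {V} + {Z, H, F, J, Q}: 44 + 72 = 116
  {Z} + {V, H, F, J, Q}: 54 + 69 = 123
  {V, Z} + {H, F, J, Q}: 63 + 66 = 129
  {H} + {V, Z, F, J, Q}: 42 + 73 = 115
  {V, H} + {Z, F, J, Q}: 50 + 72 = 122
  {Z, H} + {V, F, J, Q}: 57 + 69 = 126
  … (31 splits in total)
  {F} + {V, Z, H, J, Q}: 28 + 74 = 102  ← best
Best: vehicle 1 D → F → D = 28; vehicle 2 D → J → V → H → Z → Q → D = 74; combined 102.

102 blocks — the smallest possible combined total.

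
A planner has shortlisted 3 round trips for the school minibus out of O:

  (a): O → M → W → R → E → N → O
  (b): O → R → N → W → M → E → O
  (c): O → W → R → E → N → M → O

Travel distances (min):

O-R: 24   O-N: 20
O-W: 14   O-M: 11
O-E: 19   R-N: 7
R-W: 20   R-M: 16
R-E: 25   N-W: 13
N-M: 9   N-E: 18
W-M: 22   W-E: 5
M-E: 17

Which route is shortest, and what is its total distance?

(a): 11 + 22 + 20 + 25 + 18 + 20 = 116
(b): 24 + 7 + 13 + 22 + 17 + 19 = 102
(c): 14 + 20 + 25 + 18 + 9 + 11 = 97

97 min — (c) is the shortest.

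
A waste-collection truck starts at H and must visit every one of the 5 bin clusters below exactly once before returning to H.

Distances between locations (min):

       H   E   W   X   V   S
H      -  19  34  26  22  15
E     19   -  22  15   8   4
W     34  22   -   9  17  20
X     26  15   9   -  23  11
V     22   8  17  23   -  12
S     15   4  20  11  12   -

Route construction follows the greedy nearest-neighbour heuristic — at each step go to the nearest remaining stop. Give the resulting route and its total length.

Nearest-neighbour total = 79 min; route H → S → E → V → W → X → H.

From H: distances to unvisited — S=15, E=19, V=22, X=26, W=34. Nearest is S (15).
From S: distances to unvisited — E=4, X=11, V=12, W=20. Nearest is E (4).
From E: distances to unvisited — V=8, X=15, W=22. Nearest is V (8).
From V: distances to unvisited — W=17, X=23. Nearest is W (17).
From W: distances to unvisited — X=9. Nearest is X (9).
Return X→H: 26.
Total = 15 + 4 + 8 + 17 + 9 + 26 = 79.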